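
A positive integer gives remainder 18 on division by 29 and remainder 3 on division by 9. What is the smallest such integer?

192

x ≡ 3 (mod 9) gives x ∈ {3, 12, 21, 30, 39, 48, 57, 66, …}.
The first of these with x mod 29 = 18 is 192.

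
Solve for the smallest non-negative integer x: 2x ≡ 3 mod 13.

The inverse of 2 mod 13 is 7 (since 2·7 = 14 ≡ 1).
Multiplying both sides by 7: x ≡ 7·3 = 21 ≡ 8 (mod 13).

8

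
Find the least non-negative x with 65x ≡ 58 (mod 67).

38

The inverse of 65 mod 67 is 33 (since 65·33 = 2145 ≡ 1).
So x ≡ 33·58 = 1914 ≡ 38 (mod 67).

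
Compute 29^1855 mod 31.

By repeated squaring mod 31: 29^1≡29, 29^2≡4, 29^4≡16, 29^8≡8, 29^16≡2, 29^32≡4, 29^64≡16, 29^128≡8, 29^256≡2, 29^512≡4, 29^1024≡16.
1855 = 1 + 2 + 4 + 8 + 16 + 32 + 256 + 512 + 1024, so 29^1855 ≡ 29·4·16·8·2·4·2·4·16 ≡ 30 (mod 31).

30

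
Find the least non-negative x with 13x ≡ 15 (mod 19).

7

13⁻¹ ≡ 3 (mod 19) because 13·3 = 39 = 2·19 + 1.
Multiplying both sides by 3: x ≡ 3·15 = 45 ≡ 7 (mod 19).
Check: 13·7 = 91 = 4·19 + 15.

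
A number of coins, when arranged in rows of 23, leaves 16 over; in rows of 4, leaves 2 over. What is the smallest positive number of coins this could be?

x ≡ 2 (mod 4) gives x ∈ {2, 6, 10, 14, 18, 22, 26, 30, …}.
The first of these with x mod 23 = 16 is 62.

62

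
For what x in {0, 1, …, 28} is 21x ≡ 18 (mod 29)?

The inverse of 21 mod 29 is 18 (since 21·18 = 378 ≡ 1).
Multiplying both sides by 18: x ≡ 18·18 = 324 ≡ 5 (mod 29).

5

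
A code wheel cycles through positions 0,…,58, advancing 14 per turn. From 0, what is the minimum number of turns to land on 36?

14⁻¹ ≡ 38 (mod 59) because 14·38 = 532 = 9·59 + 1.
So x ≡ 38·36 = 1368 ≡ 11 (mod 59).

11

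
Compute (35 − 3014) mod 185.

166

3014 − 16·185 = 54, so 3014 ≡ 54 (mod 185).
(35 − 54) mod 185 = 166.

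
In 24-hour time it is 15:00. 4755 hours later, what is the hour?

18

4755 = 198·24 + 3, so 4755 mod 24 = 3.
(15 + 3) mod 24 = 18.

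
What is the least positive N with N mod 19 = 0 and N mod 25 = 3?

228

Since 25·16 ≡ 1 (mod 19), take x = 3 + 25·((0−3)·16 mod 19) = 3 + 25·9 = 228.
Check: 228 mod 19 = 0, 228 mod 25 = 3.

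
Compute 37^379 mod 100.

73

Square-and-reduce mod 100: 37^1≡37, 37^2≡69, 37^4≡61, 37^8≡21, 37^16≡41, 37^32≡81, 37^64≡61, 37^128≡21, 37^256≡41.
Since 379 = 1 + 2 + 8 + 16 + 32 + 64 + 256 in binary, 37^379 ≡ 37·69·21·41·81·61·41 ≡ 73 (mod 100).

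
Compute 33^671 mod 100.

17

Successive squares of 33 mod 100: 33^1≡33, 33^2≡89, 33^4≡21, 33^8≡41, 33^16≡81, 33^32≡61, 33^64≡21, 33^128≡41, 33^256≡81, 33^512≡61.
Since 671 = 1 + 2 + 4 + 8 + 16 + 128 + 512 in binary, 33^671 ≡ 33·89·21·41·81·41·61 ≡ 17 (mod 100).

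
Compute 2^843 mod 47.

Square-and-reduce mod 47: 2^1≡2, 2^2≡4, 2^4≡16, 2^8≡21, 2^16≡18, 2^32≡42, 2^64≡25, 2^128≡14, 2^256≡8, 2^512≡17.
Since 843 = 1 + 2 + 8 + 64 + 256 + 512 in binary, 2^843 ≡ 2·4·21·25·8·17 ≡ 9 (mod 47).

9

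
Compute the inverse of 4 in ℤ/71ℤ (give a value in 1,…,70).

18

4·18 = 72 = 1·71 + 1, so 4⁻¹ ≡ 18 (mod 71).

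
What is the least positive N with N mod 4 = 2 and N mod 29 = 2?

2

x ≡ 2 (mod 4) gives x ∈ {2}.
The first of these with x mod 29 = 2 is 2.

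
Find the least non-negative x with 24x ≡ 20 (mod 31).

The inverse of 24 mod 31 is 22 (since 24·22 = 528 ≡ 1).
Multiplying both sides by 22: x ≡ 22·20 = 440 ≡ 6 (mod 31).

6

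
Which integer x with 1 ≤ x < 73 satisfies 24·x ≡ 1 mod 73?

24·70 = 1680 = 23·73 + 1, so 24⁻¹ ≡ 70 (mod 73).

70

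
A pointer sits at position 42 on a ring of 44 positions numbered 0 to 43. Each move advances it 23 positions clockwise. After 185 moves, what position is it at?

185·23 = 4255.
Dividing 4255 by 44 gives quotient 96 and remainder 31.
(42 + 31) mod 44 = 29.

29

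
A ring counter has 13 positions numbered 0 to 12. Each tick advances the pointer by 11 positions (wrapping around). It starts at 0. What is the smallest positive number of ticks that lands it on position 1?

11⁻¹ ≡ 6 (mod 13) because 11·6 = 66 = 5·13 + 1.
So x ≡ 6·1 = 6 ≡ 6 (mod 13).

6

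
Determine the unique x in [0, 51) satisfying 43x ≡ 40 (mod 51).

46

43⁻¹ ≡ 19 (mod 51) because 43·19 = 817 = 16·51 + 1.
Multiplying both sides by 19: x ≡ 19·40 = 760 ≡ 46 (mod 51).
Check: 43·46 = 1978 = 38·51 + 40.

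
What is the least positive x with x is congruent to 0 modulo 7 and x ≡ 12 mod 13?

x ≡ 0 (mod 7) gives x ∈ {0, 7, 14, 21, 28, 35, 42, 49, …}.
The first of these with x mod 13 = 12 is 77.

77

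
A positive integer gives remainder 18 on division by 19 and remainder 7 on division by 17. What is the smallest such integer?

75

x ≡ 7 (mod 17) gives x ∈ {7, 24, 41, 58, 75}.
The first of these with x mod 19 = 18 is 75.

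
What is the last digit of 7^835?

Powers of 7 mod 10 repeat with period 4: 7, 9, 3, 1.
835 leaves remainder 3 on division by 4, so 7^835 ends in 3.

3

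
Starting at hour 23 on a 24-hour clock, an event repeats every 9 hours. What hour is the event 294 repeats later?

294·9 = 2646.
2646 − 110·24 = 6, so 2646 ≡ 6 (mod 24).
(23 + 6) mod 24 = 5.

5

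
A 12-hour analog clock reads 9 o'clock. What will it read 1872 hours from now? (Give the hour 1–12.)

Dividing 1872 by 12 gives quotient 156 and remainder 0.
9 + 0 → 9 on a 12-hour dial.

9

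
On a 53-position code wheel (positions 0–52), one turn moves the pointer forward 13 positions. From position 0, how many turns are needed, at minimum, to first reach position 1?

49

13·49 = 637 = 12·53 + 1, so 13⁻¹ ≡ 49 (mod 53).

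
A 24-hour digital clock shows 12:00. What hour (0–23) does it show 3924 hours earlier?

0

3924 mod 24 = 12 (since 163·24 = 3912).
(12 − 12) mod 24 = 0.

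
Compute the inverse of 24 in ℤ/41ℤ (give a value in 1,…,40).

12

24·12 = 288 = 7·41 + 1, so 24⁻¹ ≡ 12 (mod 41).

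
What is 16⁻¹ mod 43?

35

43 = 2·16 + 11
16 = 1·11 + 5
11 = 2·5 + 1
5 = 5·1 + 0
Back-substituting gives 16·35 ≡ 1 (mod 43).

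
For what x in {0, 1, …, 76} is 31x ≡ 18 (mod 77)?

13

31⁻¹ ≡ 5 (mod 77) because 31·5 = 155 = 2·77 + 1.
So x ≡ 5·18 = 90 ≡ 13 (mod 77).
Check: 31·13 = 403 = 5·77 + 18.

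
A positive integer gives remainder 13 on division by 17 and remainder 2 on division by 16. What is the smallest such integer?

x ≡ 2 (mod 16) gives x ∈ {2, 18, 34, 50, 66, 82, 98}.
The first of these with x mod 17 = 13 is 98.

98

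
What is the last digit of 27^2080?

Powers of 7 mod 10 repeat with period 4: 7, 9, 3, 1.
2080 mod 4 = 0, so the last digit matches 7^4 = 1.

1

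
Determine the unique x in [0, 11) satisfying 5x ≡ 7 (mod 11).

The inverse of 5 mod 11 is 9 (since 5·9 = 45 ≡ 1).
Multiplying both sides by 9: x ≡ 9·7 = 63 ≡ 8 (mod 11).
Check: 5·8 = 40 = 3·11 + 7.

8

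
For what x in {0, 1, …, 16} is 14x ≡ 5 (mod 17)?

4

The inverse of 14 mod 17 is 11 (since 14·11 = 154 ≡ 1).
Multiplying both sides by 11: x ≡ 11·5 = 55 ≡ 4 (mod 17).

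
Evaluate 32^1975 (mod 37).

13

Successive squares of 32 mod 37: 32^1≡32, 32^2≡25, 32^4≡33, 32^8≡16, 32^16≡34, 32^32≡9, 32^64≡7, 32^128≡12, 32^256≡33, 32^512≡16, 32^1024≡34.
1975 = 1 + 2 + 4 + 16 + 32 + 128 + 256 + 512 + 1024, so 32^1975 ≡ 32·25·33·34·9·12·33·16·34 ≡ 13 (mod 37).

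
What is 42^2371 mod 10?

The units digit of 42^n cycles with period 4: 2, 4, 8, 6, …
2371 mod 4 = 3, so the last digit matches 2^3 = 8.

8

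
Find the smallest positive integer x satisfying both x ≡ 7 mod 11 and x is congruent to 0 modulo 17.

Since 17·2 ≡ 1 (mod 11), take x = 0 + 17·((7−0)·2 mod 11) = 0 + 17·3 = 51.
Check: 51 mod 11 = 7, 51 mod 17 = 0.

51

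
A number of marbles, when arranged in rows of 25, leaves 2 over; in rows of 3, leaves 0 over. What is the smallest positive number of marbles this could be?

27

Since 3·17 ≡ 1 (mod 25), take x = 0 + 3·((2−0)·17 mod 25) = 0 + 3·9 = 27.
Check: 27 mod 25 = 2, 27 mod 3 = 0.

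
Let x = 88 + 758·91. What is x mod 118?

758·91 = 68978.
68978 = 584·118 + 66, so 68978 mod 118 = 66.
(88 + 66) mod 118 = 36.

36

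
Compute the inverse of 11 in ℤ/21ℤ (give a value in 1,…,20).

21 = 1·11 + 10
11 = 1·10 + 1
10 = 10·1 + 0
Back-substituting gives 11·2 ≡ 1 (mod 21).

2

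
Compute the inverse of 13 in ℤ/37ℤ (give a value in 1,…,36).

37 = 2·13 + 11
13 = 1·11 + 2
11 = 5·2 + 1
2 = 2·1 + 0
Back-substituting gives 13·20 ≡ 1 (mod 37).

20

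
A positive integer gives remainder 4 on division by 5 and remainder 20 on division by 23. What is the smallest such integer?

89

Since 23·2 ≡ 1 (mod 5), take x = 20 + 23·((4−20)·2 mod 5) = 20 + 23·3 = 89.
Check: 89 mod 5 = 4, 89 mod 23 = 20.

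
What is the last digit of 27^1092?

1

Powers of 7 mod 10 repeat with period 4: 7, 9, 3, 1.
1092 leaves remainder 0 on division by 4, so 27^1092 ends in 1.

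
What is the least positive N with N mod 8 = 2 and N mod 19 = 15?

x ≡ 2 (mod 8) gives x ∈ {2, 10, 18, 26, 34}.
The first of these with x mod 19 = 15 is 34.

34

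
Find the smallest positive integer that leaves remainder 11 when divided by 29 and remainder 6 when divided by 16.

214

Since 16·20 ≡ 1 (mod 29), take x = 6 + 16·((11−6)·20 mod 29) = 6 + 16·13 = 214.
Check: 214 mod 29 = 11, 214 mod 16 = 6.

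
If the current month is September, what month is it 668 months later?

May

668 = 55·12 + 8, so 668 mod 12 = 8.
September + 8 months → May.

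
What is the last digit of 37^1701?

7

Last digits of 7^n: 7, 9, 3, 1 (period 4).
1701 mod 4 = 1, so the last digit matches 7^1 = 7.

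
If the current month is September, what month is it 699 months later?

Dividing 699 by 12 gives quotient 58 and remainder 3.
September + 3 months → December.

December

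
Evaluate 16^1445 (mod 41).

1

Successive squares of 16 mod 41: 16^1≡16, 16^2≡10, 16^4≡18, 16^8≡37, 16^16≡16, 16^32≡10, 16^64≡18, 16^128≡37, 16^256≡16, 16^512≡10, 16^1024≡18.
Since 1445 = 1 + 4 + 32 + 128 + 256 + 1024 in binary, 16^1445 ≡ 16·18·10·37·16·18 ≡ 1 (mod 41).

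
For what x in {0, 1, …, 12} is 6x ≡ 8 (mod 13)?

10

6⁻¹ ≡ 11 (mod 13) because 6·11 = 66 = 5·13 + 1.
So x ≡ 11·8 = 88 ≡ 10 (mod 13).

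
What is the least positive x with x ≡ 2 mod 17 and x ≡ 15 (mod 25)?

x ≡ 2 (mod 17) gives x ∈ {2, 19, 36, 53, 70, 87, 104, 121, …}.
The first of these with x mod 25 = 15 is 240.

240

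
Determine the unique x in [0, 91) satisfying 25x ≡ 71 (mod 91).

25⁻¹ ≡ 51 (mod 91) because 25·51 = 1275 = 14·91 + 1.
Multiplying both sides by 51: x ≡ 51·71 = 3621 ≡ 72 (mod 91).

72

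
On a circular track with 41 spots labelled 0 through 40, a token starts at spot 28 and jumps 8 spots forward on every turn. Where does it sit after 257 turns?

257·8 = 2056.
2056 mod 41 = 6 (since 50·41 = 2050).
(28 + 6) mod 41 = 34.

34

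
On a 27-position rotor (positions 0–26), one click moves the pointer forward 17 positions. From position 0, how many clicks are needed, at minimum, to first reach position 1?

8

17·8 = 136 = 5·27 + 1, so 17⁻¹ ≡ 8 (mod 27).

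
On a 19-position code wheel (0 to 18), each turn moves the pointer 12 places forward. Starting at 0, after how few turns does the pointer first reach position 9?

The inverse of 12 mod 19 is 8 (since 12·8 = 96 ≡ 1).
Multiplying both sides by 8: x ≡ 8·9 = 72 ≡ 15 (mod 19).

15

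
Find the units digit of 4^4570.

Last digits of 4^n: 4, 6 (period 2).
4570 leaves remainder 0 on division by 2, so 4^4570 ends in 6.

6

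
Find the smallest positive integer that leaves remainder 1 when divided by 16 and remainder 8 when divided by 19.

x ≡ 1 (mod 16) gives x ∈ {1, 17, 33, 49, 65}.
The first of these with x mod 19 = 8 is 65.

65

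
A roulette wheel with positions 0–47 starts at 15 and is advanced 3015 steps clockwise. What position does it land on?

Dividing 3015 by 48 gives quotient 62 and remainder 39.
(15 + 39) mod 48 = 6.

6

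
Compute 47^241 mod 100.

47

Square-and-reduce mod 100: 47^1≡47, 47^2≡9, 47^4≡81, 47^8≡61, 47^16≡21, 47^32≡41, 47^64≡81, 47^128≡61.
241 = 1 + 16 + 32 + 64 + 128, so 47^241 ≡ 47·21·41·81·61 ≡ 47 (mod 100).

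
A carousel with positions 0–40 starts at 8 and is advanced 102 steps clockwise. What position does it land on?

28

102 mod 41 = 20 (since 2·41 = 82).
(8 + 20) mod 41 = 28.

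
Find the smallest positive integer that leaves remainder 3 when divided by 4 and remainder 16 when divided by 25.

91

x ≡ 3 (mod 4) gives x ∈ {3, 7, 11, 15, 19, 23, 27, 31, …}.
The first of these with x mod 25 = 16 is 91.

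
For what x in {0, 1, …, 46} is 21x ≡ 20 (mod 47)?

The inverse of 21 mod 47 is 9 (since 21·9 = 189 ≡ 1).
So x ≡ 9·20 = 180 ≡ 39 (mod 47).

39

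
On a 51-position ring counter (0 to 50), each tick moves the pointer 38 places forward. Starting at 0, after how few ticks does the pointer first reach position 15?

The inverse of 38 mod 51 is 47 (since 38·47 = 1786 ≡ 1).
Multiplying both sides by 47: x ≡ 47·15 = 705 ≡ 42 (mod 51).
Check: 38·42 = 1596 = 31·51 + 15.

42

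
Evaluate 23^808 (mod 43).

31

Successive squares of 23 mod 43: 23^1≡23, 23^2≡13, 23^4≡40, 23^8≡9, 23^16≡38, 23^32≡25, 23^64≡23, 23^128≡13, 23^256≡40, 23^512≡9.
Since 808 = 8 + 32 + 256 + 512 in binary, 23^808 ≡ 9·25·40·9 ≡ 31 (mod 43).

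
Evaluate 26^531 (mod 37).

Successive squares of 26 mod 37: 26^1≡26, 26^2≡10, 26^4≡26, 26^8≡10, 26^16≡26, 26^32≡10, 26^64≡26, 26^128≡10, 26^256≡26, 26^512≡10.
531 = 1 + 2 + 16 + 512, so 26^531 ≡ 26·10·26·10 ≡ 1 (mod 37).

1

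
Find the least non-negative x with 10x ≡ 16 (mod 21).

The inverse of 10 mod 21 is 19 (since 10·19 = 190 ≡ 1).
Multiplying both sides by 19: x ≡ 19·16 = 304 ≡ 10 (mod 21).

10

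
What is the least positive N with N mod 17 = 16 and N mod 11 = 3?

Since 11·14 ≡ 1 (mod 17), take x = 3 + 11·((16−3)·14 mod 17) = 3 + 11·12 = 135.
Check: 135 mod 17 = 16, 135 mod 11 = 3.

135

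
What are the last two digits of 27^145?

07

Successive squares of 27 mod 100: 27^1≡27, 27^2≡29, 27^4≡41, 27^8≡81, 27^16≡61, 27^32≡21, 27^64≡41, 27^128≡81.
Since 145 = 1 + 16 + 128 in binary, 27^145 ≡ 27·61·81 ≡ 7 (mod 100).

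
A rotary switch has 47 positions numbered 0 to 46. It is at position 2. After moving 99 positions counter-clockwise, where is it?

44

99 − 2·47 = 5, so 99 ≡ 5 (mod 47).
(2 − 5) mod 47 = 44.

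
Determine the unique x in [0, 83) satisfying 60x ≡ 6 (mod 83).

25

60⁻¹ ≡ 18 (mod 83) because 60·18 = 1080 = 13·83 + 1.
So x ≡ 18·6 = 108 ≡ 25 (mod 83).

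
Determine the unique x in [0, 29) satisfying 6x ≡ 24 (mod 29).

4

6⁻¹ ≡ 5 (mod 29) because 6·5 = 30 = 1·29 + 1.
So x ≡ 5·24 = 120 ≡ 4 (mod 29).
Check: 6·4 = 24 = 0·29 + 24.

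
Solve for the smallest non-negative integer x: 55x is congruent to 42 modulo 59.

55⁻¹ ≡ 44 (mod 59) because 55·44 = 2420 = 41·59 + 1.
So x ≡ 44·42 = 1848 ≡ 19 (mod 59).
Check: 55·19 = 1045 = 17·59 + 42.

19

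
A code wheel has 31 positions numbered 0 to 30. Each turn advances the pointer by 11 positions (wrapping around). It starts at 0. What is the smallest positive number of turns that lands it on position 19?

11⁻¹ ≡ 17 (mod 31) because 11·17 = 187 = 6·31 + 1.
Multiplying both sides by 17: x ≡ 17·19 = 323 ≡ 13 (mod 31).

13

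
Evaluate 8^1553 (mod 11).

6

Successive squares of 8 mod 11: 8^1≡8, 8^2≡9, 8^4≡4, 8^8≡5, 8^16≡3, 8^32≡9, 8^64≡4, 8^128≡5, 8^256≡3, 8^512≡9, 8^1024≡4.
Since 1553 = 1 + 16 + 512 + 1024 in binary, 8^1553 ≡ 8·3·9·4 ≡ 6 (mod 11).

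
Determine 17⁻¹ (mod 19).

17·9 = 153 = 8·19 + 1, so 17⁻¹ ≡ 9 (mod 19).

9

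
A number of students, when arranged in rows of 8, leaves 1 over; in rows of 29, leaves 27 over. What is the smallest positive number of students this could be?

Since 29·5 ≡ 1 (mod 8), take x = 27 + 29·((1−27)·5 mod 8) = 27 + 29·6 = 201.
Check: 201 mod 8 = 1, 201 mod 29 = 27.

201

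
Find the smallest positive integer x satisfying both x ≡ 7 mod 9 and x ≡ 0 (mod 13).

52

x ≡ 7 (mod 9) gives x ∈ {7, 16, 25, 34, 43, 52}.
The first of these with x mod 13 = 0 is 52.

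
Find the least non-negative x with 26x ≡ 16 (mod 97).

The inverse of 26 mod 97 is 56 (since 26·56 = 1456 ≡ 1).
So x ≡ 56·16 = 896 ≡ 23 (mod 97).
Check: 26·23 = 598 = 6·97 + 16.

23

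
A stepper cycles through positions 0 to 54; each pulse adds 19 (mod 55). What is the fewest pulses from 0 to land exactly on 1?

19·29 = 551 = 10·55 + 1, so 19⁻¹ ≡ 29 (mod 55).

29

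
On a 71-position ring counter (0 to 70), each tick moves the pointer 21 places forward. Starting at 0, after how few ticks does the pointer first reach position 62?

30

21⁻¹ ≡ 44 (mod 71) because 21·44 = 924 = 13·71 + 1.
So x ≡ 44·62 = 2728 ≡ 30 (mod 71).
Check: 21·30 = 630 = 8·71 + 62.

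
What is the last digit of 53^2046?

Powers of 3 mod 10 repeat with period 4: 3, 9, 7, 1.
2046 leaves remainder 2 on division by 4, so 53^2046 ends in 9.

9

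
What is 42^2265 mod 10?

2

Powers of 2 mod 10 repeat with period 4: 2, 4, 8, 6.
2265 mod 4 = 1, so the last digit matches 2^1 = 2.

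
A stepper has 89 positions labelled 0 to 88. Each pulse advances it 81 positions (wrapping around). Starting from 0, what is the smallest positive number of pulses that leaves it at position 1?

89 = 1·81 + 8
81 = 10·8 + 1
8 = 8·1 + 0
Back-substituting gives 81·11 ≡ 1 (mod 89).

11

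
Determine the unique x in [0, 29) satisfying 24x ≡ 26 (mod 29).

18

The inverse of 24 mod 29 is 23 (since 24·23 = 552 ≡ 1).
So x ≡ 23·26 = 598 ≡ 18 (mod 29).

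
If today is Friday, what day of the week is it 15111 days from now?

15111 = 2158·7 + 5, so 15111 mod 7 = 5.
Friday + 5 days → Wednesday.

Wednesday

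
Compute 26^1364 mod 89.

88

Square-and-reduce mod 89: 26^1≡26, 26^2≡53, 26^4≡50, 26^8≡8, 26^16≡64, 26^32≡2, 26^64≡4, 26^128≡16, 26^256≡78, 26^512≡32, 26^1024≡45.
Since 1364 = 4 + 16 + 64 + 256 + 1024 in binary, 26^1364 ≡ 50·64·4·78·45 ≡ 88 (mod 89).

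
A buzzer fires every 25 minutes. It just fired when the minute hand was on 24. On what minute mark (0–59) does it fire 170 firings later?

170·25 = 4250.
4250 = 70·60 + 50, so 4250 mod 60 = 50.
(24 + 50) mod 60 = 14.

14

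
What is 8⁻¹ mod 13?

8·5 = 40 = 3·13 + 1, so 8⁻¹ ≡ 5 (mod 13).

5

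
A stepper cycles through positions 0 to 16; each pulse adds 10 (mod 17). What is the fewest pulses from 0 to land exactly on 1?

17 = 1·10 + 7
10 = 1·7 + 3
7 = 2·3 + 1
3 = 3·1 + 0
Back-substituting gives 10·12 ≡ 1 (mod 17).

12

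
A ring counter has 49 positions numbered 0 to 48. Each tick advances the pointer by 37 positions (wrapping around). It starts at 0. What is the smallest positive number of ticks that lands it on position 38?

37⁻¹ ≡ 4 (mod 49) because 37·4 = 148 = 3·49 + 1.
So x ≡ 4·38 = 152 ≡ 5 (mod 49).

5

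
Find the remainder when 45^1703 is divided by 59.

Square-and-reduce mod 59: 45^1≡45, 45^2≡19, 45^4≡7, 45^8≡49, 45^16≡41, 45^32≡29, 45^64≡15, 45^128≡48, 45^256≡3, 45^512≡9, 45^1024≡22.
1703 = 1 + 2 + 4 + 32 + 128 + 512 + 1024, so 45^1703 ≡ 45·19·7·29·48·9·22 ≡ 53 (mod 59).

53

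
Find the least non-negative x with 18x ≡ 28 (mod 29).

8

18⁻¹ ≡ 21 (mod 29) because 18·21 = 378 = 13·29 + 1.
Multiplying both sides by 21: x ≡ 21·28 = 588 ≡ 8 (mod 29).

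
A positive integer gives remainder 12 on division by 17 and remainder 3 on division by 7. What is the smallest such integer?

Since 7·5 ≡ 1 (mod 17), take x = 3 + 7·((12−3)·5 mod 17) = 3 + 7·11 = 80.
Check: 80 mod 17 = 12, 80 mod 7 = 3.

80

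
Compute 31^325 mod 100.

By repeated squaring mod 100: 31^1≡31, 31^2≡61, 31^4≡21, 31^8≡41, 31^16≡81, 31^32≡61, 31^64≡21, 31^128≡41, 31^256≡81.
Since 325 = 1 + 4 + 64 + 256 in binary, 31^325 ≡ 31·21·21·81 ≡ 51 (mod 100).

51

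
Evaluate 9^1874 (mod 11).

Successive squares of 9 mod 11: 9^1≡9, 9^2≡4, 9^4≡5, 9^8≡3, 9^16≡9, 9^32≡4, 9^64≡5, 9^128≡3, 9^256≡9, 9^512≡4, 9^1024≡5.
Since 1874 = 2 + 16 + 64 + 256 + 512 + 1024 in binary, 9^1874 ≡ 4·9·5·9·4·5 ≡ 5 (mod 11).

5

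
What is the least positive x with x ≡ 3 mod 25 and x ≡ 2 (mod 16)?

x ≡ 2 (mod 16) gives x ∈ {2, 18, 34, 50, 66, 82, 98, 114, …}.
The first of these with x mod 25 = 3 is 178.

178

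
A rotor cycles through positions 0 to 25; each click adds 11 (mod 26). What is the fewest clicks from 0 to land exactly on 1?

19

11·19 = 209 = 8·26 + 1, so 11⁻¹ ≡ 19 (mod 26).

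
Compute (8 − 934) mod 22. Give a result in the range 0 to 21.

20

934 − 42·22 = 10, so 934 ≡ 10 (mod 22).
(8 − 10) mod 22 = 20.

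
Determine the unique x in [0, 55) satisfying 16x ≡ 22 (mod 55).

22

16⁻¹ ≡ 31 (mod 55) because 16·31 = 496 = 9·55 + 1.
Multiplying both sides by 31: x ≡ 31·22 = 682 ≡ 22 (mod 55).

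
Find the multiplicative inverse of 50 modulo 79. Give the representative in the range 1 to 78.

50·49 = 2450 = 31·79 + 1, so 50⁻¹ ≡ 49 (mod 79).

49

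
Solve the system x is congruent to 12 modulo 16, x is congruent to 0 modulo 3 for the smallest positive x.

12

Since 3·11 ≡ 1 (mod 16), take x = 0 + 3·((12−0)·11 mod 16) = 0 + 3·4 = 12.
Check: 12 mod 16 = 12, 12 mod 3 = 0.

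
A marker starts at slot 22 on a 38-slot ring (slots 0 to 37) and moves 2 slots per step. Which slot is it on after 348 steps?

34

348·2 = 696.
696 = 18·38 + 12, so 696 mod 38 = 12.
(22 + 12) mod 38 = 34.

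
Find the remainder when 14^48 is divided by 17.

Successive squares of 14 mod 17: 14^1≡14, 14^2≡9, 14^4≡13, 14^8≡16, 14^16≡1, 14^32≡1.
48 = 16 + 32, so 14^48 ≡ 1·1 ≡ 1 (mod 17).

1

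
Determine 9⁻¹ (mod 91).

81

91 = 10·9 + 1
9 = 9·1 + 0
Back-substituting gives 9·81 ≡ 1 (mod 91).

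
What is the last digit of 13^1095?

7

The units digit of 13^n cycles with period 4: 3, 9, 7, 1, …
1095 mod 4 = 3, so the last digit matches 3^3 = 7.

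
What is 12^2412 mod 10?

6

Last digits of 2^n: 2, 4, 8, 6 (period 4).
2412 mod 4 = 0, so the last digit matches 2^4 = 6.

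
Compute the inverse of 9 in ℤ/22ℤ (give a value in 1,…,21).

9·5 = 45 = 2·22 + 1, so 9⁻¹ ≡ 5 (mod 22).

5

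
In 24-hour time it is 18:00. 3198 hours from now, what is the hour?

Dividing 3198 by 24 gives quotient 133 and remainder 6.
(18 + 6) mod 24 = 0.

0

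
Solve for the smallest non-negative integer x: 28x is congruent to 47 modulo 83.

The inverse of 28 mod 83 is 3 (since 28·3 = 84 ≡ 1).
So x ≡ 3·47 = 141 ≡ 58 (mod 83).
Check: 28·58 = 1624 = 19·83 + 47.

58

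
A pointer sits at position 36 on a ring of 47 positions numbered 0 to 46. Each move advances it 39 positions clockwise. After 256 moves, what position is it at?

9

256·39 = 9984.
Dividing 9984 by 47 gives quotient 212 and remainder 20.
(36 + 20) mod 47 = 9.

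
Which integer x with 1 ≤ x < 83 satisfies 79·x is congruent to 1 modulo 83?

62

83 = 1·79 + 4
79 = 19·4 + 3
4 = 1·3 + 1
3 = 3·1 + 0
Back-substituting gives 79·62 ≡ 1 (mod 83).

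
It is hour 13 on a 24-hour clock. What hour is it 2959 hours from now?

20

2959 = 123·24 + 7, so 2959 mod 24 = 7.
(13 + 7) mod 24 = 20.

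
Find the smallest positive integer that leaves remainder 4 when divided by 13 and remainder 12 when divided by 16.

108

x ≡ 4 (mod 13) gives x ∈ {4, 17, 30, 43, 56, 69, 82, 95, …}.
The first of these with x mod 16 = 12 is 108.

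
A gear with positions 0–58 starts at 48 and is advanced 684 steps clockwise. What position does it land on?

684 − 11·59 = 35, so 684 ≡ 35 (mod 59).
(48 + 35) mod 59 = 24.

24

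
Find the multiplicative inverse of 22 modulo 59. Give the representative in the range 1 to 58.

51

59 = 2·22 + 15
22 = 1·15 + 7
15 = 2·7 + 1
7 = 7·1 + 0
Back-substituting gives 22·51 ≡ 1 (mod 59).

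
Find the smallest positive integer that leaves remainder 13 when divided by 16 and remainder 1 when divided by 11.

Since 11·3 ≡ 1 (mod 16), take x = 1 + 11·((13−1)·3 mod 16) = 1 + 11·4 = 45.
Check: 45 mod 16 = 13, 45 mod 11 = 1.

45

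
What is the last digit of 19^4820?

1

Last digits of 9^n: 9, 1 (period 2).
4820 mod 2 = 0, so the last digit matches 9^2 = 1.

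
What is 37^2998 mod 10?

Last digits of 7^n: 7, 9, 3, 1 (period 4).
2998 leaves remainder 2 on division by 4, so 37^2998 ends in 9.

9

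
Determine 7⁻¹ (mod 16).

7

7·7 = 49 = 3·16 + 1, so 7⁻¹ ≡ 7 (mod 16).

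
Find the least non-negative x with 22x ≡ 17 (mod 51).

17

22⁻¹ ≡ 7 (mod 51) because 22·7 = 154 = 3·51 + 1.
So x ≡ 7·17 = 119 ≡ 17 (mod 51).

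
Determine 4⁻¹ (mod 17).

17 = 4·4 + 1
4 = 4·1 + 0
Back-substituting gives 4·13 ≡ 1 (mod 17).

13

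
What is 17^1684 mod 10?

1

The units digit of 17^n cycles with period 4: 7, 9, 3, 1, …
1684 leaves remainder 0 on division by 4, so 17^1684 ends in 1.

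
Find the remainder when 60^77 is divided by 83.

73

Square-and-reduce mod 83: 60^1≡60, 60^2≡31, 60^4≡48, 60^8≡63, 60^16≡68, 60^32≡59, 60^64≡78.
Since 77 = 1 + 4 + 8 + 64 in binary, 60^77 ≡ 60·48·63·78 ≡ 73 (mod 83).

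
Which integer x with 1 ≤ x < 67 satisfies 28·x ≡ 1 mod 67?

12

28·12 = 336 = 5·67 + 1, so 28⁻¹ ≡ 12 (mod 67).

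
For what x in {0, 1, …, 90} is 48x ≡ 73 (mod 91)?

48⁻¹ ≡ 55 (mod 91) because 48·55 = 2640 = 29·91 + 1.
So x ≡ 55·73 = 4015 ≡ 11 (mod 91).
Check: 48·11 = 528 = 5·91 + 73.

11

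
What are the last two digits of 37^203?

53

Successive squares of 37 mod 100: 37^1≡37, 37^2≡69, 37^4≡61, 37^8≡21, 37^16≡41, 37^32≡81, 37^64≡61, 37^128≡21.
Since 203 = 1 + 2 + 8 + 64 + 128 in binary, 37^203 ≡ 37·69·21·61·21 ≡ 53 (mod 100).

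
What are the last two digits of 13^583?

Successive squares of 13 mod 100: 13^1≡13, 13^2≡69, 13^4≡61, 13^8≡21, 13^16≡41, 13^32≡81, 13^64≡61, 13^128≡21, 13^256≡41, 13^512≡81.
583 = 1 + 2 + 4 + 64 + 512, so 13^583 ≡ 13·69·61·61·81 ≡ 97 (mod 100).

97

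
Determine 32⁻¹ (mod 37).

22

37 = 1·32 + 5
32 = 6·5 + 2
5 = 2·2 + 1
2 = 2·1 + 0
Back-substituting gives 32·22 ≡ 1 (mod 37).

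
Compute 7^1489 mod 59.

Successive squares of 7 mod 59: 7^1≡7, 7^2≡49, 7^4≡41, 7^8≡29, 7^16≡15, 7^32≡48, 7^64≡3, 7^128≡9, 7^256≡22, 7^512≡12, 7^1024≡26.
1489 = 1 + 16 + 64 + 128 + 256 + 1024, so 7^1489 ≡ 7·15·3·9·22·26 ≡ 5 (mod 59).

5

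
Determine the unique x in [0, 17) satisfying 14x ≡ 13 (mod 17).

7

14⁻¹ ≡ 11 (mod 17) because 14·11 = 154 = 9·17 + 1.
Multiplying both sides by 11: x ≡ 11·13 = 143 ≡ 7 (mod 17).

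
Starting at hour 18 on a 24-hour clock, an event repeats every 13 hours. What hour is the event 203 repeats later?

17

203·13 = 2639.
Dividing 2639 by 24 gives quotient 109 and remainder 23.
(18 + 23) mod 24 = 17.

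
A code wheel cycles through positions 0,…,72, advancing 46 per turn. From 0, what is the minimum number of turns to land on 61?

The inverse of 46 mod 73 is 27 (since 46·27 = 1242 ≡ 1).
So x ≡ 27·61 = 1647 ≡ 41 (mod 73).
Check: 46·41 = 1886 = 25·73 + 61.

41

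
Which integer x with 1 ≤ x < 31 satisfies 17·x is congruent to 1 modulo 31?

17·11 = 187 = 6·31 + 1, so 17⁻¹ ≡ 11 (mod 31).

11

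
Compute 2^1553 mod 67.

Square-and-reduce mod 67: 2^1≡2, 2^2≡4, 2^4≡16, 2^8≡55, 2^16≡10, 2^32≡33, 2^64≡17, 2^128≡21, 2^256≡39, 2^512≡47, 2^1024≡65.
Since 1553 = 1 + 16 + 512 + 1024 in binary, 2^1553 ≡ 2·10·47·65 ≡ 63 (mod 67).

63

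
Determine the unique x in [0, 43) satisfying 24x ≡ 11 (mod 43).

13

24⁻¹ ≡ 9 (mod 43) because 24·9 = 216 = 5·43 + 1.
Multiplying both sides by 9: x ≡ 9·11 = 99 ≡ 13 (mod 43).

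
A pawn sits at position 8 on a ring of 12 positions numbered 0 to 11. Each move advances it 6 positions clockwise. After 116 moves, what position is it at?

8

116·6 = 696.
696 − 58·12 = 0, so 696 ≡ 0 (mod 12).
(8 + 0) mod 12 = 8.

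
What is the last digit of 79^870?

Last digits of 9^n: 9, 1 (period 2).
870 leaves remainder 0 on division by 2, so 79^870 ends in 1.

1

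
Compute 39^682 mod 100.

21

Successive squares of 39 mod 100: 39^1≡39, 39^2≡21, 39^4≡41, 39^8≡81, 39^16≡61, 39^32≡21, 39^64≡41, 39^128≡81, 39^256≡61, 39^512≡21.
Since 682 = 2 + 8 + 32 + 128 + 512 in binary, 39^682 ≡ 21·81·21·81·21 ≡ 21 (mod 100).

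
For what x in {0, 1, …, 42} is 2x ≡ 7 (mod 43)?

25

2⁻¹ ≡ 22 (mod 43) because 2·22 = 44 = 1·43 + 1.
So x ≡ 22·7 = 154 ≡ 25 (mod 43).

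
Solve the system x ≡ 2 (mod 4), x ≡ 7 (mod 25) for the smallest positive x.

82

Since 25·1 ≡ 1 (mod 4), take x = 7 + 25·((2−7)·1 mod 4) = 7 + 25·3 = 82.
Check: 82 mod 4 = 2, 82 mod 25 = 7.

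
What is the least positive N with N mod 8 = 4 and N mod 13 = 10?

x ≡ 4 (mod 8) gives x ∈ {4, 12, 20, 28, 36}.
The first of these with x mod 13 = 10 is 36.

36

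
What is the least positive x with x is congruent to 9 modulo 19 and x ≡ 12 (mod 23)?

Since 23·5 ≡ 1 (mod 19), take x = 12 + 23·((9−12)·5 mod 19) = 12 + 23·4 = 104.
Check: 104 mod 19 = 9, 104 mod 23 = 12.

104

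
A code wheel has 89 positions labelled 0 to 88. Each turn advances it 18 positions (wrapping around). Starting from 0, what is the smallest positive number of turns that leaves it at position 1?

89 = 4·18 + 17
18 = 1·17 + 1
17 = 17·1 + 0
Back-substituting gives 18·5 ≡ 1 (mod 89).

5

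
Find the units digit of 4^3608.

6

Powers of 4 mod 10 repeat with period 2: 4, 6.
3608 leaves remainder 0 on division by 2, so 4^3608 ends in 6.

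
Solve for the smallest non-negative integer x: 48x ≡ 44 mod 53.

The inverse of 48 mod 53 is 21 (since 48·21 = 1008 ≡ 1).
So x ≡ 21·44 = 924 ≡ 23 (mod 53).
Check: 48·23 = 1104 = 20·53 + 44.

23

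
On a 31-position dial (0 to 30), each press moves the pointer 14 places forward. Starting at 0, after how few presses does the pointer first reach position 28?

2

14⁻¹ ≡ 20 (mod 31) because 14·20 = 280 = 9·31 + 1.
Multiplying both sides by 20: x ≡ 20·28 = 560 ≡ 2 (mod 31).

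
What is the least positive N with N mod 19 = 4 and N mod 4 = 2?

42

x ≡ 2 (mod 4) gives x ∈ {2, 6, 10, 14, 18, 22, 26, 30, …}.
The first of these with x mod 19 = 4 is 42.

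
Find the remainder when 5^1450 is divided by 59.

Square-and-reduce mod 59: 5^1≡5, 5^2≡25, 5^4≡35, 5^8≡45, 5^16≡19, 5^32≡7, 5^64≡49, 5^128≡41, 5^256≡29, 5^512≡15, 5^1024≡48.
1450 = 2 + 8 + 32 + 128 + 256 + 1024, so 5^1450 ≡ 25·45·7·41·29·48 ≡ 1 (mod 59).

1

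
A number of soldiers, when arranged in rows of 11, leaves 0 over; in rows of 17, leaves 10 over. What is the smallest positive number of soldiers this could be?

44

x ≡ 0 (mod 11) gives x ∈ {0, 11, 22, 33, 44}.
The first of these with x mod 17 = 10 is 44.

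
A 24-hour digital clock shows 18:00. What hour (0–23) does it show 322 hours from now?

322 = 13·24 + 10, so 322 mod 24 = 10.
(18 + 10) mod 24 = 4.

4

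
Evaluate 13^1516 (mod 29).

Square-and-reduce mod 29: 13^1≡13, 13^2≡24, 13^4≡25, 13^8≡16, 13^16≡24, 13^32≡25, 13^64≡16, 13^128≡24, 13^256≡25, 13^512≡16, 13^1024≡24.
1516 = 4 + 8 + 32 + 64 + 128 + 256 + 1024, so 13^1516 ≡ 25·16·25·16·24·25·24 ≡ 25 (mod 29).

25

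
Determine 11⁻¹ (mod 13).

13 = 1·11 + 2
11 = 5·2 + 1
2 = 2·1 + 0
Back-substituting gives 11·6 ≡ 1 (mod 13).

6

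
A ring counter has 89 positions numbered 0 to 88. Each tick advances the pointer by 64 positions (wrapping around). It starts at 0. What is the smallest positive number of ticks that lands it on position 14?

64⁻¹ ≡ 32 (mod 89) because 64·32 = 2048 = 23·89 + 1.
So x ≡ 32·14 = 448 ≡ 3 (mod 89).

3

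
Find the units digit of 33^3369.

3

Powers of 3 mod 10 repeat with period 4: 3, 9, 7, 1.
3369 leaves remainder 1 on division by 4, so 33^3369 ends in 3.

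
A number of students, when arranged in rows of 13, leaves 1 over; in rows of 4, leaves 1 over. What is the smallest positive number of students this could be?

1

x ≡ 1 (mod 4) gives x ∈ {1}.
The first of these with x mod 13 = 1 is 1.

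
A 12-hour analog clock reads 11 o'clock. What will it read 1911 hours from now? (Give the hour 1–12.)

1911 = 159·12 + 3, so 1911 mod 12 = 3.
11 + 3 → 2 on a 12-hour dial.

2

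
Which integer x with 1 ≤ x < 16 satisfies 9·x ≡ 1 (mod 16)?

9

9·9 = 81 = 5·16 + 1, so 9⁻¹ ≡ 9 (mod 16).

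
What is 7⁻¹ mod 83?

83 = 11·7 + 6
7 = 1·6 + 1
6 = 6·1 + 0
Back-substituting gives 7·12 ≡ 1 (mod 83).

12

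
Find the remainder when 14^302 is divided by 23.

8

Square-and-reduce mod 23: 14^1≡14, 14^2≡12, 14^4≡6, 14^8≡13, 14^16≡8, 14^32≡18, 14^64≡2, 14^128≡4, 14^256≡16.
302 = 2 + 4 + 8 + 32 + 256, so 14^302 ≡ 12·6·13·18·16 ≡ 8 (mod 23).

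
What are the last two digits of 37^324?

61

Successive squares of 37 mod 100: 37^1≡37, 37^2≡69, 37^4≡61, 37^8≡21, 37^16≡41, 37^32≡81, 37^64≡61, 37^128≡21, 37^256≡41.
324 = 4 + 64 + 256, so 37^324 ≡ 61·61·41 ≡ 61 (mod 100).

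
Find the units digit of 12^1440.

6

The units digit of 12^n cycles with period 4: 2, 4, 8, 6, …
1440 mod 4 = 0, so the last digit matches 2^4 = 6.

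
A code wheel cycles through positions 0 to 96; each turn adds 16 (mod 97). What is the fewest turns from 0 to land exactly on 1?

91

16·91 = 1456 = 15·97 + 1, so 16⁻¹ ≡ 91 (mod 97).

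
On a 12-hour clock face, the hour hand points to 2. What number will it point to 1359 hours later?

5

1359 = 113·12 + 3, so 1359 mod 12 = 3.
2 + 3 → 5 on a 12-hour dial.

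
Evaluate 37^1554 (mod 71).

By repeated squaring mod 71: 37^1≡37, 37^2≡20, 37^4≡45, 37^8≡37, 37^16≡20, 37^32≡45, 37^64≡37, 37^128≡20, 37^256≡45, 37^512≡37, 37^1024≡20.
Since 1554 = 2 + 16 + 512 + 1024 in binary, 37^1554 ≡ 20·20·37·20 ≡ 1 (mod 71).

1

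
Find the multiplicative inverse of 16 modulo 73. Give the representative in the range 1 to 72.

32

73 = 4·16 + 9
16 = 1·9 + 7
9 = 1·7 + 2
7 = 3·2 + 1
2 = 2·1 + 0
Back-substituting gives 16·32 ≡ 1 (mod 73).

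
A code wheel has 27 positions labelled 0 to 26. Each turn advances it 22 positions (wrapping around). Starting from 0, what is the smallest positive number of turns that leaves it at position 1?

22·16 = 352 = 13·27 + 1, so 22⁻¹ ≡ 16 (mod 27).

16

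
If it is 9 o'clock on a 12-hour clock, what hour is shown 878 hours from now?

Dividing 878 by 12 gives quotient 73 and remainder 2.
9 + 2 → 11 on a 12-hour dial.

11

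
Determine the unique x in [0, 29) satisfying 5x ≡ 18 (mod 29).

5⁻¹ ≡ 6 (mod 29) because 5·6 = 30 = 1·29 + 1.
So x ≡ 6·18 = 108 ≡ 21 (mod 29).

21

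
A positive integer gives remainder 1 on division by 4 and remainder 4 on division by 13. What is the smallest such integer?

17

x ≡ 1 (mod 4) gives x ∈ {1, 5, 9, 13, 17}.
The first of these with x mod 13 = 4 is 17.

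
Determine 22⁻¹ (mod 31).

24

31 = 1·22 + 9
22 = 2·9 + 4
9 = 2·4 + 1
4 = 4·1 + 0
Back-substituting gives 22·24 ≡ 1 (mod 31).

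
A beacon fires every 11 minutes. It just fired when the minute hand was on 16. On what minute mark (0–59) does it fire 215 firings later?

215·11 = 2365.
Dividing 2365 by 60 gives quotient 39 and remainder 25.
(16 + 25) mod 60 = 41.

41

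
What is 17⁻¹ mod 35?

33

17·33 = 561 = 16·35 + 1, so 17⁻¹ ≡ 33 (mod 35).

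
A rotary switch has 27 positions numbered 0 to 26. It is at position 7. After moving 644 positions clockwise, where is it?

644 − 23·27 = 23, so 644 ≡ 23 (mod 27).
(7 + 23) mod 27 = 3.

3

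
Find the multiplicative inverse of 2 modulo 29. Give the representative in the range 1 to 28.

29 = 14·2 + 1
2 = 2·1 + 0
Back-substituting gives 2·15 ≡ 1 (mod 29).

15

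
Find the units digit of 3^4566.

Powers of 3 mod 10 repeat with period 4: 3, 9, 7, 1.
4566 mod 4 = 2, so the last digit matches 3^2 = 9.

9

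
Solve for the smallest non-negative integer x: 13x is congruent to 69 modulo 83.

50

13⁻¹ ≡ 32 (mod 83) because 13·32 = 416 = 5·83 + 1.
So x ≡ 32·69 = 2208 ≡ 50 (mod 83).
Check: 13·50 = 650 = 7·83 + 69.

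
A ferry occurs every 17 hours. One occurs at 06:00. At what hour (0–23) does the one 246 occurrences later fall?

246·17 = 4182.
4182 = 174·24 + 6, so 4182 mod 24 = 6.
(6 + 6) mod 24 = 12.

12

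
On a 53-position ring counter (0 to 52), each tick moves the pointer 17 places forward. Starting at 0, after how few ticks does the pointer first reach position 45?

12

The inverse of 17 mod 53 is 25 (since 17·25 = 425 ≡ 1).
So x ≡ 25·45 = 1125 ≡ 12 (mod 53).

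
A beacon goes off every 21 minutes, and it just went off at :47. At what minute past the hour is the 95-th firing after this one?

2

95·21 = 1995.
1995 mod 60 = 15 (since 33·60 = 1980).
(47 + 15) mod 60 = 2.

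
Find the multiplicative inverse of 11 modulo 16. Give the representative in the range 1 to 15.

3

16 = 1·11 + 5
11 = 2·5 + 1
5 = 5·1 + 0
Back-substituting gives 11·3 ≡ 1 (mod 16).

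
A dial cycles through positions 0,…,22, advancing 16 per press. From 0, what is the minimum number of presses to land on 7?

16⁻¹ ≡ 13 (mod 23) because 16·13 = 208 = 9·23 + 1.
So x ≡ 13·7 = 91 ≡ 22 (mod 23).

22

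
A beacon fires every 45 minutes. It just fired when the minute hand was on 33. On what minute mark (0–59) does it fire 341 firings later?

18

341·45 = 15345.
15345 = 255·60 + 45, so 15345 mod 60 = 45.
(33 + 45) mod 60 = 18.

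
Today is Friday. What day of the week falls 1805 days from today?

Dividing 1805 by 7 gives quotient 257 and remainder 6.
Friday + 6 days → Thursday.

Thursday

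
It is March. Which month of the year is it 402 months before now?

402 mod 12 = 6 (since 33·12 = 396).
March − 6 months → September.

September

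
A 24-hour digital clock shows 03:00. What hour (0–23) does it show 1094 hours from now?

1094 = 45·24 + 14, so 1094 mod 24 = 14.
(3 + 14) mod 24 = 17.

17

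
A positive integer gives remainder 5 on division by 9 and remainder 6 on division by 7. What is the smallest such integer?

x ≡ 6 (mod 7) gives x ∈ {6, 13, 20, 27, 34, 41}.
The first of these with x mod 9 = 5 is 41.

41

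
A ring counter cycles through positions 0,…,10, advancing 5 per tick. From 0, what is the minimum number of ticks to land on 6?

5⁻¹ ≡ 9 (mod 11) because 5·9 = 45 = 4·11 + 1.
Multiplying both sides by 9: x ≡ 9·6 = 54 ≡ 10 (mod 11).

10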